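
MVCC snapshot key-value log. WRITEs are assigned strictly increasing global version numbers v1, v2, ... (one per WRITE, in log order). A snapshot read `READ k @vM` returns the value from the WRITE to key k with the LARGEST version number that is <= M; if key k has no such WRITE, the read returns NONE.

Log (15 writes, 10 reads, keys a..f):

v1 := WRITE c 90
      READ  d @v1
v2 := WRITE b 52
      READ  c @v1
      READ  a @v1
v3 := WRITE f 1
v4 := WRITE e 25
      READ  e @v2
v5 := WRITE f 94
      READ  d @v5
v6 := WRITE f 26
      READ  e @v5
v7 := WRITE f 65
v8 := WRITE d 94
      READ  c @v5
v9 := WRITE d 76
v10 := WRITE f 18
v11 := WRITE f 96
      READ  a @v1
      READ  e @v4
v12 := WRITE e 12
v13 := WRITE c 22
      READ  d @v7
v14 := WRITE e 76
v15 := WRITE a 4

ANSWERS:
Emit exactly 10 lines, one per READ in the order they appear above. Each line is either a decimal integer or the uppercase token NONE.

v1: WRITE c=90  (c history now [(1, 90)])
READ d @v1: history=[] -> no version <= 1 -> NONE
v2: WRITE b=52  (b history now [(2, 52)])
READ c @v1: history=[(1, 90)] -> pick v1 -> 90
READ a @v1: history=[] -> no version <= 1 -> NONE
v3: WRITE f=1  (f history now [(3, 1)])
v4: WRITE e=25  (e history now [(4, 25)])
READ e @v2: history=[(4, 25)] -> no version <= 2 -> NONE
v5: WRITE f=94  (f history now [(3, 1), (5, 94)])
READ d @v5: history=[] -> no version <= 5 -> NONE
v6: WRITE f=26  (f history now [(3, 1), (5, 94), (6, 26)])
READ e @v5: history=[(4, 25)] -> pick v4 -> 25
v7: WRITE f=65  (f history now [(3, 1), (5, 94), (6, 26), (7, 65)])
v8: WRITE d=94  (d history now [(8, 94)])
READ c @v5: history=[(1, 90)] -> pick v1 -> 90
v9: WRITE d=76  (d history now [(8, 94), (9, 76)])
v10: WRITE f=18  (f history now [(3, 1), (5, 94), (6, 26), (7, 65), (10, 18)])
v11: WRITE f=96  (f history now [(3, 1), (5, 94), (6, 26), (7, 65), (10, 18), (11, 96)])
READ a @v1: history=[] -> no version <= 1 -> NONE
READ e @v4: history=[(4, 25)] -> pick v4 -> 25
v12: WRITE e=12  (e history now [(4, 25), (12, 12)])
v13: WRITE c=22  (c history now [(1, 90), (13, 22)])
READ d @v7: history=[(8, 94), (9, 76)] -> no version <= 7 -> NONE
v14: WRITE e=76  (e history now [(4, 25), (12, 12), (14, 76)])
v15: WRITE a=4  (a history now [(15, 4)])

Answer: NONE
90
NONE
NONE
NONE
25
90
NONE
25
NONE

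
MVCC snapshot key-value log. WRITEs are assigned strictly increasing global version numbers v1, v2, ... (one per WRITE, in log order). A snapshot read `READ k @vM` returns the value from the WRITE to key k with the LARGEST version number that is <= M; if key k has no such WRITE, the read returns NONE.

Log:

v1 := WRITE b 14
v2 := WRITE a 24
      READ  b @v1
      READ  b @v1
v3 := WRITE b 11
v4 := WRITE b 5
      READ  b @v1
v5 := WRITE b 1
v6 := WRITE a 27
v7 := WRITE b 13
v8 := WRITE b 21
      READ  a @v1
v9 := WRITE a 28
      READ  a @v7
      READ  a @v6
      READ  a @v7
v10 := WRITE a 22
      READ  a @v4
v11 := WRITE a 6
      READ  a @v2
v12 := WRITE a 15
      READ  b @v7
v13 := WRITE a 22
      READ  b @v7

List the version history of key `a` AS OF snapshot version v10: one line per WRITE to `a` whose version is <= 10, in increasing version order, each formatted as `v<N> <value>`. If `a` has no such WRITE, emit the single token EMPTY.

Answer: v2 24
v6 27
v9 28
v10 22

Derivation:
Scan writes for key=a with version <= 10:
  v1 WRITE b 14 -> skip
  v2 WRITE a 24 -> keep
  v3 WRITE b 11 -> skip
  v4 WRITE b 5 -> skip
  v5 WRITE b 1 -> skip
  v6 WRITE a 27 -> keep
  v7 WRITE b 13 -> skip
  v8 WRITE b 21 -> skip
  v9 WRITE a 28 -> keep
  v10 WRITE a 22 -> keep
  v11 WRITE a 6 -> drop (> snap)
  v12 WRITE a 15 -> drop (> snap)
  v13 WRITE a 22 -> drop (> snap)
Collected: [(2, 24), (6, 27), (9, 28), (10, 22)]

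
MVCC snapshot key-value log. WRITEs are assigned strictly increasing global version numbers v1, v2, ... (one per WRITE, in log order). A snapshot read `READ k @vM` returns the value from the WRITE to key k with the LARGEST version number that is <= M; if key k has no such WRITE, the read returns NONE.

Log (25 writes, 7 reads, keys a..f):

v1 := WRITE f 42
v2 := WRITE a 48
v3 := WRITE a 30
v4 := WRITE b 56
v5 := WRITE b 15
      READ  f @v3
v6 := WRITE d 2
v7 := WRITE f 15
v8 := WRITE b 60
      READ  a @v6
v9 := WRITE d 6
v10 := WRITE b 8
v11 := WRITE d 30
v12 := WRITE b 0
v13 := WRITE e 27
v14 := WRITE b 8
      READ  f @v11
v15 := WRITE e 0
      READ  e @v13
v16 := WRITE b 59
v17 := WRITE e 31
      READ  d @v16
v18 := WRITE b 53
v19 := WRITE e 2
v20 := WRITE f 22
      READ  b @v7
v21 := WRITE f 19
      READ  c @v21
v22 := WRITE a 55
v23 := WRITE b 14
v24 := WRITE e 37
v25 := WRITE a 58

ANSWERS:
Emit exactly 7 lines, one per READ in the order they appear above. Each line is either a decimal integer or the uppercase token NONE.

Answer: 42
30
15
27
30
15
NONE

Derivation:
v1: WRITE f=42  (f history now [(1, 42)])
v2: WRITE a=48  (a history now [(2, 48)])
v3: WRITE a=30  (a history now [(2, 48), (3, 30)])
v4: WRITE b=56  (b history now [(4, 56)])
v5: WRITE b=15  (b history now [(4, 56), (5, 15)])
READ f @v3: history=[(1, 42)] -> pick v1 -> 42
v6: WRITE d=2  (d history now [(6, 2)])
v7: WRITE f=15  (f history now [(1, 42), (7, 15)])
v8: WRITE b=60  (b history now [(4, 56), (5, 15), (8, 60)])
READ a @v6: history=[(2, 48), (3, 30)] -> pick v3 -> 30
v9: WRITE d=6  (d history now [(6, 2), (9, 6)])
v10: WRITE b=8  (b history now [(4, 56), (5, 15), (8, 60), (10, 8)])
v11: WRITE d=30  (d history now [(6, 2), (9, 6), (11, 30)])
v12: WRITE b=0  (b history now [(4, 56), (5, 15), (8, 60), (10, 8), (12, 0)])
v13: WRITE e=27  (e history now [(13, 27)])
v14: WRITE b=8  (b history now [(4, 56), (5, 15), (8, 60), (10, 8), (12, 0), (14, 8)])
READ f @v11: history=[(1, 42), (7, 15)] -> pick v7 -> 15
v15: WRITE e=0  (e history now [(13, 27), (15, 0)])
READ e @v13: history=[(13, 27), (15, 0)] -> pick v13 -> 27
v16: WRITE b=59  (b history now [(4, 56), (5, 15), (8, 60), (10, 8), (12, 0), (14, 8), (16, 59)])
v17: WRITE e=31  (e history now [(13, 27), (15, 0), (17, 31)])
READ d @v16: history=[(6, 2), (9, 6), (11, 30)] -> pick v11 -> 30
v18: WRITE b=53  (b history now [(4, 56), (5, 15), (8, 60), (10, 8), (12, 0), (14, 8), (16, 59), (18, 53)])
v19: WRITE e=2  (e history now [(13, 27), (15, 0), (17, 31), (19, 2)])
v20: WRITE f=22  (f history now [(1, 42), (7, 15), (20, 22)])
READ b @v7: history=[(4, 56), (5, 15), (8, 60), (10, 8), (12, 0), (14, 8), (16, 59), (18, 53)] -> pick v5 -> 15
v21: WRITE f=19  (f history now [(1, 42), (7, 15), (20, 22), (21, 19)])
READ c @v21: history=[] -> no version <= 21 -> NONE
v22: WRITE a=55  (a history now [(2, 48), (3, 30), (22, 55)])
v23: WRITE b=14  (b history now [(4, 56), (5, 15), (8, 60), (10, 8), (12, 0), (14, 8), (16, 59), (18, 53), (23, 14)])
v24: WRITE e=37  (e history now [(13, 27), (15, 0), (17, 31), (19, 2), (24, 37)])
v25: WRITE a=58  (a history now [(2, 48), (3, 30), (22, 55), (25, 58)])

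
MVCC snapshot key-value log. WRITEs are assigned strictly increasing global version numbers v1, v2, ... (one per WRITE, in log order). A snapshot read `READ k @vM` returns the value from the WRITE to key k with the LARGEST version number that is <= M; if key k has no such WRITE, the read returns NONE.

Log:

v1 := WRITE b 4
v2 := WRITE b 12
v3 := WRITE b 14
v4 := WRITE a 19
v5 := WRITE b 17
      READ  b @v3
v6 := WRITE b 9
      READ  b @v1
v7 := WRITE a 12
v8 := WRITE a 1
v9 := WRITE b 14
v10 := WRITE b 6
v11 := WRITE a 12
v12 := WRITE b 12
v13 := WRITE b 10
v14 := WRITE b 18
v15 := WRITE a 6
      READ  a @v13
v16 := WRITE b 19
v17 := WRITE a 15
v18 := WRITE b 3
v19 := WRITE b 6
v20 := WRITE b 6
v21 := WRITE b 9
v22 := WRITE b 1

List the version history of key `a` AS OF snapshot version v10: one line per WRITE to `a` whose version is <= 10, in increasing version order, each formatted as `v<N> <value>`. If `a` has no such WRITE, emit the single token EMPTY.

Answer: v4 19
v7 12
v8 1

Derivation:
Scan writes for key=a with version <= 10:
  v1 WRITE b 4 -> skip
  v2 WRITE b 12 -> skip
  v3 WRITE b 14 -> skip
  v4 WRITE a 19 -> keep
  v5 WRITE b 17 -> skip
  v6 WRITE b 9 -> skip
  v7 WRITE a 12 -> keep
  v8 WRITE a 1 -> keep
  v9 WRITE b 14 -> skip
  v10 WRITE b 6 -> skip
  v11 WRITE a 12 -> drop (> snap)
  v12 WRITE b 12 -> skip
  v13 WRITE b 10 -> skip
  v14 WRITE b 18 -> skip
  v15 WRITE a 6 -> drop (> snap)
  v16 WRITE b 19 -> skip
  v17 WRITE a 15 -> drop (> snap)
  v18 WRITE b 3 -> skip
  v19 WRITE b 6 -> skip
  v20 WRITE b 6 -> skip
  v21 WRITE b 9 -> skip
  v22 WRITE b 1 -> skip
Collected: [(4, 19), (7, 12), (8, 1)]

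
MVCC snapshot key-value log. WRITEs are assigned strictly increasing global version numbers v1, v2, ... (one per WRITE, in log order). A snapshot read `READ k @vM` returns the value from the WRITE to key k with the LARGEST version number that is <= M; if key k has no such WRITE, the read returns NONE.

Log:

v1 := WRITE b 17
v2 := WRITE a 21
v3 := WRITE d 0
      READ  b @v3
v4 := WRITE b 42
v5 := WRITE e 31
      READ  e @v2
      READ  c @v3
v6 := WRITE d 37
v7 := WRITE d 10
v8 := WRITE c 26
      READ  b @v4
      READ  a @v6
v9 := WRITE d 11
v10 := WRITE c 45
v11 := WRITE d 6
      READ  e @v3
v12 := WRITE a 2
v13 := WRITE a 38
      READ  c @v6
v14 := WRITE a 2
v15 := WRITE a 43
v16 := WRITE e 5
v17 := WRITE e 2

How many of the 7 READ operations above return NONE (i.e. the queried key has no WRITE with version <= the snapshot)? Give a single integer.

v1: WRITE b=17  (b history now [(1, 17)])
v2: WRITE a=21  (a history now [(2, 21)])
v3: WRITE d=0  (d history now [(3, 0)])
READ b @v3: history=[(1, 17)] -> pick v1 -> 17
v4: WRITE b=42  (b history now [(1, 17), (4, 42)])
v5: WRITE e=31  (e history now [(5, 31)])
READ e @v2: history=[(5, 31)] -> no version <= 2 -> NONE
READ c @v3: history=[] -> no version <= 3 -> NONE
v6: WRITE d=37  (d history now [(3, 0), (6, 37)])
v7: WRITE d=10  (d history now [(3, 0), (6, 37), (7, 10)])
v8: WRITE c=26  (c history now [(8, 26)])
READ b @v4: history=[(1, 17), (4, 42)] -> pick v4 -> 42
READ a @v6: history=[(2, 21)] -> pick v2 -> 21
v9: WRITE d=11  (d history now [(3, 0), (6, 37), (7, 10), (9, 11)])
v10: WRITE c=45  (c history now [(8, 26), (10, 45)])
v11: WRITE d=6  (d history now [(3, 0), (6, 37), (7, 10), (9, 11), (11, 6)])
READ e @v3: history=[(5, 31)] -> no version <= 3 -> NONE
v12: WRITE a=2  (a history now [(2, 21), (12, 2)])
v13: WRITE a=38  (a history now [(2, 21), (12, 2), (13, 38)])
READ c @v6: history=[(8, 26), (10, 45)] -> no version <= 6 -> NONE
v14: WRITE a=2  (a history now [(2, 21), (12, 2), (13, 38), (14, 2)])
v15: WRITE a=43  (a history now [(2, 21), (12, 2), (13, 38), (14, 2), (15, 43)])
v16: WRITE e=5  (e history now [(5, 31), (16, 5)])
v17: WRITE e=2  (e history now [(5, 31), (16, 5), (17, 2)])
Read results in order: ['17', 'NONE', 'NONE', '42', '21', 'NONE', 'NONE']
NONE count = 4

Answer: 4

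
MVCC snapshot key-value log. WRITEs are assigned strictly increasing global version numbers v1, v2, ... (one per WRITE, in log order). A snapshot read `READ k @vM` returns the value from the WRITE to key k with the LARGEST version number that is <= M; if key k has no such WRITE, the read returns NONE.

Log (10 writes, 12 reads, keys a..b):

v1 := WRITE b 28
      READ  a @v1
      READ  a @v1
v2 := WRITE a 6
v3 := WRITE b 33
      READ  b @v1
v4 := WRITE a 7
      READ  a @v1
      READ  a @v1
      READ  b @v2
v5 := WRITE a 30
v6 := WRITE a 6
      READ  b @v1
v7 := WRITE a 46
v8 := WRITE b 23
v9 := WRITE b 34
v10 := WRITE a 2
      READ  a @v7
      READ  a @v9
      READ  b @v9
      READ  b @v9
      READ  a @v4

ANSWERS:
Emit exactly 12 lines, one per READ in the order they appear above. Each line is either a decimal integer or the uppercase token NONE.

Answer: NONE
NONE
28
NONE
NONE
28
28
46
46
34
34
7

Derivation:
v1: WRITE b=28  (b history now [(1, 28)])
READ a @v1: history=[] -> no version <= 1 -> NONE
READ a @v1: history=[] -> no version <= 1 -> NONE
v2: WRITE a=6  (a history now [(2, 6)])
v3: WRITE b=33  (b history now [(1, 28), (3, 33)])
READ b @v1: history=[(1, 28), (3, 33)] -> pick v1 -> 28
v4: WRITE a=7  (a history now [(2, 6), (4, 7)])
READ a @v1: history=[(2, 6), (4, 7)] -> no version <= 1 -> NONE
READ a @v1: history=[(2, 6), (4, 7)] -> no version <= 1 -> NONE
READ b @v2: history=[(1, 28), (3, 33)] -> pick v1 -> 28
v5: WRITE a=30  (a history now [(2, 6), (4, 7), (5, 30)])
v6: WRITE a=6  (a history now [(2, 6), (4, 7), (5, 30), (6, 6)])
READ b @v1: history=[(1, 28), (3, 33)] -> pick v1 -> 28
v7: WRITE a=46  (a history now [(2, 6), (4, 7), (5, 30), (6, 6), (7, 46)])
v8: WRITE b=23  (b history now [(1, 28), (3, 33), (8, 23)])
v9: WRITE b=34  (b history now [(1, 28), (3, 33), (8, 23), (9, 34)])
v10: WRITE a=2  (a history now [(2, 6), (4, 7), (5, 30), (6, 6), (7, 46), (10, 2)])
READ a @v7: history=[(2, 6), (4, 7), (5, 30), (6, 6), (7, 46), (10, 2)] -> pick v7 -> 46
READ a @v9: history=[(2, 6), (4, 7), (5, 30), (6, 6), (7, 46), (10, 2)] -> pick v7 -> 46
READ b @v9: history=[(1, 28), (3, 33), (8, 23), (9, 34)] -> pick v9 -> 34
READ b @v9: history=[(1, 28), (3, 33), (8, 23), (9, 34)] -> pick v9 -> 34
READ a @v4: history=[(2, 6), (4, 7), (5, 30), (6, 6), (7, 46), (10, 2)] -> pick v4 -> 7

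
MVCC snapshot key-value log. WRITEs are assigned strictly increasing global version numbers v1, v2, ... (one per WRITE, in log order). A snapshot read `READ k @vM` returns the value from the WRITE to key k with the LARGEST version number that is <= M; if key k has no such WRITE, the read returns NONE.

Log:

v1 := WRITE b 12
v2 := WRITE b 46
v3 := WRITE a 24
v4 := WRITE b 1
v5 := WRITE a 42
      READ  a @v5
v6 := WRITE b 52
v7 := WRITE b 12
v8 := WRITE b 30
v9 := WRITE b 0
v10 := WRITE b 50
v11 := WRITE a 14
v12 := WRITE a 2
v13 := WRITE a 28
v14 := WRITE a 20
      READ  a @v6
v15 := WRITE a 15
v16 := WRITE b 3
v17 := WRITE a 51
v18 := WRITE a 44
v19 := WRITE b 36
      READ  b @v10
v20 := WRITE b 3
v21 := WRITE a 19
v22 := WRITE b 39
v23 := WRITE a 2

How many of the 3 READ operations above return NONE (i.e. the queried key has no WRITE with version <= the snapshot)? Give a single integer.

v1: WRITE b=12  (b history now [(1, 12)])
v2: WRITE b=46  (b history now [(1, 12), (2, 46)])
v3: WRITE a=24  (a history now [(3, 24)])
v4: WRITE b=1  (b history now [(1, 12), (2, 46), (4, 1)])
v5: WRITE a=42  (a history now [(3, 24), (5, 42)])
READ a @v5: history=[(3, 24), (5, 42)] -> pick v5 -> 42
v6: WRITE b=52  (b history now [(1, 12), (2, 46), (4, 1), (6, 52)])
v7: WRITE b=12  (b history now [(1, 12), (2, 46), (4, 1), (6, 52), (7, 12)])
v8: WRITE b=30  (b history now [(1, 12), (2, 46), (4, 1), (6, 52), (7, 12), (8, 30)])
v9: WRITE b=0  (b history now [(1, 12), (2, 46), (4, 1), (6, 52), (7, 12), (8, 30), (9, 0)])
v10: WRITE b=50  (b history now [(1, 12), (2, 46), (4, 1), (6, 52), (7, 12), (8, 30), (9, 0), (10, 50)])
v11: WRITE a=14  (a history now [(3, 24), (5, 42), (11, 14)])
v12: WRITE a=2  (a history now [(3, 24), (5, 42), (11, 14), (12, 2)])
v13: WRITE a=28  (a history now [(3, 24), (5, 42), (11, 14), (12, 2), (13, 28)])
v14: WRITE a=20  (a history now [(3, 24), (5, 42), (11, 14), (12, 2), (13, 28), (14, 20)])
READ a @v6: history=[(3, 24), (5, 42), (11, 14), (12, 2), (13, 28), (14, 20)] -> pick v5 -> 42
v15: WRITE a=15  (a history now [(3, 24), (5, 42), (11, 14), (12, 2), (13, 28), (14, 20), (15, 15)])
v16: WRITE b=3  (b history now [(1, 12), (2, 46), (4, 1), (6, 52), (7, 12), (8, 30), (9, 0), (10, 50), (16, 3)])
v17: WRITE a=51  (a history now [(3, 24), (5, 42), (11, 14), (12, 2), (13, 28), (14, 20), (15, 15), (17, 51)])
v18: WRITE a=44  (a history now [(3, 24), (5, 42), (11, 14), (12, 2), (13, 28), (14, 20), (15, 15), (17, 51), (18, 44)])
v19: WRITE b=36  (b history now [(1, 12), (2, 46), (4, 1), (6, 52), (7, 12), (8, 30), (9, 0), (10, 50), (16, 3), (19, 36)])
READ b @v10: history=[(1, 12), (2, 46), (4, 1), (6, 52), (7, 12), (8, 30), (9, 0), (10, 50), (16, 3), (19, 36)] -> pick v10 -> 50
v20: WRITE b=3  (b history now [(1, 12), (2, 46), (4, 1), (6, 52), (7, 12), (8, 30), (9, 0), (10, 50), (16, 3), (19, 36), (20, 3)])
v21: WRITE a=19  (a history now [(3, 24), (5, 42), (11, 14), (12, 2), (13, 28), (14, 20), (15, 15), (17, 51), (18, 44), (21, 19)])
v22: WRITE b=39  (b history now [(1, 12), (2, 46), (4, 1), (6, 52), (7, 12), (8, 30), (9, 0), (10, 50), (16, 3), (19, 36), (20, 3), (22, 39)])
v23: WRITE a=2  (a history now [(3, 24), (5, 42), (11, 14), (12, 2), (13, 28), (14, 20), (15, 15), (17, 51), (18, 44), (21, 19), (23, 2)])
Read results in order: ['42', '42', '50']
NONE count = 0

Answer: 0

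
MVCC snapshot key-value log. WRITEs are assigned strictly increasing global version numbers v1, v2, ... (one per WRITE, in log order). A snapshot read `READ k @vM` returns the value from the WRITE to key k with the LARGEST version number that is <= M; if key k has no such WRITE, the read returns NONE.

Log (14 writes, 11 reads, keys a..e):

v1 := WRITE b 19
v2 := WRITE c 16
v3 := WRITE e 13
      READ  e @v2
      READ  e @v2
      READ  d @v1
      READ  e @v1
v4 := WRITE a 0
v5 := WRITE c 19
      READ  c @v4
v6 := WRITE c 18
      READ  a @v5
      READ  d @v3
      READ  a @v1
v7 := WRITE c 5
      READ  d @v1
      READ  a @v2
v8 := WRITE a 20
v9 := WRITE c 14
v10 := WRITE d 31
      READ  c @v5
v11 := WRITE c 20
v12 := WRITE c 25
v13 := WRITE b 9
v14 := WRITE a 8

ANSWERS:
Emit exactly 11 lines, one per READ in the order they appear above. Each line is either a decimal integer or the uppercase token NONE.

v1: WRITE b=19  (b history now [(1, 19)])
v2: WRITE c=16  (c history now [(2, 16)])
v3: WRITE e=13  (e history now [(3, 13)])
READ e @v2: history=[(3, 13)] -> no version <= 2 -> NONE
READ e @v2: history=[(3, 13)] -> no version <= 2 -> NONE
READ d @v1: history=[] -> no version <= 1 -> NONE
READ e @v1: history=[(3, 13)] -> no version <= 1 -> NONE
v4: WRITE a=0  (a history now [(4, 0)])
v5: WRITE c=19  (c history now [(2, 16), (5, 19)])
READ c @v4: history=[(2, 16), (5, 19)] -> pick v2 -> 16
v6: WRITE c=18  (c history now [(2, 16), (5, 19), (6, 18)])
READ a @v5: history=[(4, 0)] -> pick v4 -> 0
READ d @v3: history=[] -> no version <= 3 -> NONE
READ a @v1: history=[(4, 0)] -> no version <= 1 -> NONE
v7: WRITE c=5  (c history now [(2, 16), (5, 19), (6, 18), (7, 5)])
READ d @v1: history=[] -> no version <= 1 -> NONE
READ a @v2: history=[(4, 0)] -> no version <= 2 -> NONE
v8: WRITE a=20  (a history now [(4, 0), (8, 20)])
v9: WRITE c=14  (c history now [(2, 16), (5, 19), (6, 18), (7, 5), (9, 14)])
v10: WRITE d=31  (d history now [(10, 31)])
READ c @v5: history=[(2, 16), (5, 19), (6, 18), (7, 5), (9, 14)] -> pick v5 -> 19
v11: WRITE c=20  (c history now [(2, 16), (5, 19), (6, 18), (7, 5), (9, 14), (11, 20)])
v12: WRITE c=25  (c history now [(2, 16), (5, 19), (6, 18), (7, 5), (9, 14), (11, 20), (12, 25)])
v13: WRITE b=9  (b history now [(1, 19), (13, 9)])
v14: WRITE a=8  (a history now [(4, 0), (8, 20), (14, 8)])

Answer: NONE
NONE
NONE
NONE
16
0
NONE
NONE
NONE
NONE
19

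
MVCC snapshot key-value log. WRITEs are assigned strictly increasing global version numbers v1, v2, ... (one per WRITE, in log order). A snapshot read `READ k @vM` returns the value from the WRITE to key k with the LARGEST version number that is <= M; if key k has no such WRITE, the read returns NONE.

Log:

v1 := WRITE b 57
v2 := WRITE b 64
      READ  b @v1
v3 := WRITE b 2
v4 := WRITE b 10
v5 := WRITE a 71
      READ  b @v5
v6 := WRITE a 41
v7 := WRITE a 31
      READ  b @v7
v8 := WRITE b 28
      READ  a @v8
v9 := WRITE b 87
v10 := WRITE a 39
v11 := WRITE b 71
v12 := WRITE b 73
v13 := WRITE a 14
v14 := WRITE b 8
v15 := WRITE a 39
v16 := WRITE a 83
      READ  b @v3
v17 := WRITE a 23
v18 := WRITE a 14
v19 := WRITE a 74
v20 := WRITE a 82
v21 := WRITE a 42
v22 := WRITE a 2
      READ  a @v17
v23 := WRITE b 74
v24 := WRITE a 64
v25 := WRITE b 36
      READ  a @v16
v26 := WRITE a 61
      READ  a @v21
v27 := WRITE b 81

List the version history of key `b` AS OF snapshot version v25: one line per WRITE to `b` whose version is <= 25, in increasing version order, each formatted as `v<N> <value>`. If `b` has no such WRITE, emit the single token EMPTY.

Answer: v1 57
v2 64
v3 2
v4 10
v8 28
v9 87
v11 71
v12 73
v14 8
v23 74
v25 36

Derivation:
Scan writes for key=b with version <= 25:
  v1 WRITE b 57 -> keep
  v2 WRITE b 64 -> keep
  v3 WRITE b 2 -> keep
  v4 WRITE b 10 -> keep
  v5 WRITE a 71 -> skip
  v6 WRITE a 41 -> skip
  v7 WRITE a 31 -> skip
  v8 WRITE b 28 -> keep
  v9 WRITE b 87 -> keep
  v10 WRITE a 39 -> skip
  v11 WRITE b 71 -> keep
  v12 WRITE b 73 -> keep
  v13 WRITE a 14 -> skip
  v14 WRITE b 8 -> keep
  v15 WRITE a 39 -> skip
  v16 WRITE a 83 -> skip
  v17 WRITE a 23 -> skip
  v18 WRITE a 14 -> skip
  v19 WRITE a 74 -> skip
  v20 WRITE a 82 -> skip
  v21 WRITE a 42 -> skip
  v22 WRITE a 2 -> skip
  v23 WRITE b 74 -> keep
  v24 WRITE a 64 -> skip
  v25 WRITE b 36 -> keep
  v26 WRITE a 61 -> skip
  v27 WRITE b 81 -> drop (> snap)
Collected: [(1, 57), (2, 64), (3, 2), (4, 10), (8, 28), (9, 87), (11, 71), (12, 73), (14, 8), (23, 74), (25, 36)]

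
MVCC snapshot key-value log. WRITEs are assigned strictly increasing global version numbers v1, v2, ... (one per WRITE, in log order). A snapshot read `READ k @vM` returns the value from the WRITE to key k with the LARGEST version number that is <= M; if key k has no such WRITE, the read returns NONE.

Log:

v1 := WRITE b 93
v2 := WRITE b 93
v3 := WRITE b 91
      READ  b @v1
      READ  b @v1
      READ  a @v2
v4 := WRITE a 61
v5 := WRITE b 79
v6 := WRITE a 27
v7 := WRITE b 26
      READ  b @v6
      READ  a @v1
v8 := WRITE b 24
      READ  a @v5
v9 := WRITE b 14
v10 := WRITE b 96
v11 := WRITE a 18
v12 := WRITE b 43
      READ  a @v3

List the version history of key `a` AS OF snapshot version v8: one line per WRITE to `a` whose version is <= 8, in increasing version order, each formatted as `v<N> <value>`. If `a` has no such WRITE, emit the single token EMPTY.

Scan writes for key=a with version <= 8:
  v1 WRITE b 93 -> skip
  v2 WRITE b 93 -> skip
  v3 WRITE b 91 -> skip
  v4 WRITE a 61 -> keep
  v5 WRITE b 79 -> skip
  v6 WRITE a 27 -> keep
  v7 WRITE b 26 -> skip
  v8 WRITE b 24 -> skip
  v9 WRITE b 14 -> skip
  v10 WRITE b 96 -> skip
  v11 WRITE a 18 -> drop (> snap)
  v12 WRITE b 43 -> skip
Collected: [(4, 61), (6, 27)]

Answer: v4 61
v6 27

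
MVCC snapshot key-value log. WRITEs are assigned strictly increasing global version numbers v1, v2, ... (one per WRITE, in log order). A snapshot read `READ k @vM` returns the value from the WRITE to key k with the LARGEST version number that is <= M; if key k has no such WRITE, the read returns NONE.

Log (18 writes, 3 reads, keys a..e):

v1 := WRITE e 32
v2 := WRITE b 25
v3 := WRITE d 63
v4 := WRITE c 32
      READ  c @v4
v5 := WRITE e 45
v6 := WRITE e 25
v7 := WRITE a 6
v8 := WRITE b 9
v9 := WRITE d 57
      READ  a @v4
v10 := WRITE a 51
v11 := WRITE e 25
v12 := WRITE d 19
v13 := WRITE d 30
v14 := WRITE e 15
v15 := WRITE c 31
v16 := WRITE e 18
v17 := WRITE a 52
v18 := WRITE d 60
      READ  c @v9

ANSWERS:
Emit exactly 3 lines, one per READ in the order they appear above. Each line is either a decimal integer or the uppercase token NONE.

v1: WRITE e=32  (e history now [(1, 32)])
v2: WRITE b=25  (b history now [(2, 25)])
v3: WRITE d=63  (d history now [(3, 63)])
v4: WRITE c=32  (c history now [(4, 32)])
READ c @v4: history=[(4, 32)] -> pick v4 -> 32
v5: WRITE e=45  (e history now [(1, 32), (5, 45)])
v6: WRITE e=25  (e history now [(1, 32), (5, 45), (6, 25)])
v7: WRITE a=6  (a history now [(7, 6)])
v8: WRITE b=9  (b history now [(2, 25), (8, 9)])
v9: WRITE d=57  (d history now [(3, 63), (9, 57)])
READ a @v4: history=[(7, 6)] -> no version <= 4 -> NONE
v10: WRITE a=51  (a history now [(7, 6), (10, 51)])
v11: WRITE e=25  (e history now [(1, 32), (5, 45), (6, 25), (11, 25)])
v12: WRITE d=19  (d history now [(3, 63), (9, 57), (12, 19)])
v13: WRITE d=30  (d history now [(3, 63), (9, 57), (12, 19), (13, 30)])
v14: WRITE e=15  (e history now [(1, 32), (5, 45), (6, 25), (11, 25), (14, 15)])
v15: WRITE c=31  (c history now [(4, 32), (15, 31)])
v16: WRITE e=18  (e history now [(1, 32), (5, 45), (6, 25), (11, 25), (14, 15), (16, 18)])
v17: WRITE a=52  (a history now [(7, 6), (10, 51), (17, 52)])
v18: WRITE d=60  (d history now [(3, 63), (9, 57), (12, 19), (13, 30), (18, 60)])
READ c @v9: history=[(4, 32), (15, 31)] -> pick v4 -> 32

Answer: 32
NONE
32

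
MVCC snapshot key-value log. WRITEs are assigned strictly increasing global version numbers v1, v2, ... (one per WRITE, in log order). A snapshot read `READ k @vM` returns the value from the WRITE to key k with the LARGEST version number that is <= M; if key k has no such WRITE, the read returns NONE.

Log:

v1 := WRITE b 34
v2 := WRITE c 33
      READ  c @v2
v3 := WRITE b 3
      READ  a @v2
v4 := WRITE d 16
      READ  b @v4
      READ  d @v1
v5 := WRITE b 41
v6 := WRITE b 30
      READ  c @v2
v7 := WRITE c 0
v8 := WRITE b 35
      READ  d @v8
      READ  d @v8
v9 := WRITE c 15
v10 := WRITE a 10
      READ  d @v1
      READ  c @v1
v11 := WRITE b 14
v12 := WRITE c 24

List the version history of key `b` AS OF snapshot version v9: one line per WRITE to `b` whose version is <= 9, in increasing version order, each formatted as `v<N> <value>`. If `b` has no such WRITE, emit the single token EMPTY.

Answer: v1 34
v3 3
v5 41
v6 30
v8 35

Derivation:
Scan writes for key=b with version <= 9:
  v1 WRITE b 34 -> keep
  v2 WRITE c 33 -> skip
  v3 WRITE b 3 -> keep
  v4 WRITE d 16 -> skip
  v5 WRITE b 41 -> keep
  v6 WRITE b 30 -> keep
  v7 WRITE c 0 -> skip
  v8 WRITE b 35 -> keep
  v9 WRITE c 15 -> skip
  v10 WRITE a 10 -> skip
  v11 WRITE b 14 -> drop (> snap)
  v12 WRITE c 24 -> skip
Collected: [(1, 34), (3, 3), (5, 41), (6, 30), (8, 35)]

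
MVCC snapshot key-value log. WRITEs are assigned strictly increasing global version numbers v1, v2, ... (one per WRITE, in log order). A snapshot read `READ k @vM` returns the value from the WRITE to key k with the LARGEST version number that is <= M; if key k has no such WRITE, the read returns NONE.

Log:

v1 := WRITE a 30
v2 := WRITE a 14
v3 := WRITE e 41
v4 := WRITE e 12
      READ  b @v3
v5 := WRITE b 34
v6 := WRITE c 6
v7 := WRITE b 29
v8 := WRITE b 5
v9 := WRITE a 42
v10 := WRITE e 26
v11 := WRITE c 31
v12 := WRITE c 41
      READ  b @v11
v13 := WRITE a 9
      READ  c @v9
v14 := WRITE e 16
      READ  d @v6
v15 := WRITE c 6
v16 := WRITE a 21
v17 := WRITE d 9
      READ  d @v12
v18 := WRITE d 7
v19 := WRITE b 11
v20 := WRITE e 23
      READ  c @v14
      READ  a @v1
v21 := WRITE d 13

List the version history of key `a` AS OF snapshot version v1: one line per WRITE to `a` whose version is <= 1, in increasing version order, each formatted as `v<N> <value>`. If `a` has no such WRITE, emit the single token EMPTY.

Answer: v1 30

Derivation:
Scan writes for key=a with version <= 1:
  v1 WRITE a 30 -> keep
  v2 WRITE a 14 -> drop (> snap)
  v3 WRITE e 41 -> skip
  v4 WRITE e 12 -> skip
  v5 WRITE b 34 -> skip
  v6 WRITE c 6 -> skip
  v7 WRITE b 29 -> skip
  v8 WRITE b 5 -> skip
  v9 WRITE a 42 -> drop (> snap)
  v10 WRITE e 26 -> skip
  v11 WRITE c 31 -> skip
  v12 WRITE c 41 -> skip
  v13 WRITE a 9 -> drop (> snap)
  v14 WRITE e 16 -> skip
  v15 WRITE c 6 -> skip
  v16 WRITE a 21 -> drop (> snap)
  v17 WRITE d 9 -> skip
  v18 WRITE d 7 -> skip
  v19 WRITE b 11 -> skip
  v20 WRITE e 23 -> skip
  v21 WRITE d 13 -> skip
Collected: [(1, 30)]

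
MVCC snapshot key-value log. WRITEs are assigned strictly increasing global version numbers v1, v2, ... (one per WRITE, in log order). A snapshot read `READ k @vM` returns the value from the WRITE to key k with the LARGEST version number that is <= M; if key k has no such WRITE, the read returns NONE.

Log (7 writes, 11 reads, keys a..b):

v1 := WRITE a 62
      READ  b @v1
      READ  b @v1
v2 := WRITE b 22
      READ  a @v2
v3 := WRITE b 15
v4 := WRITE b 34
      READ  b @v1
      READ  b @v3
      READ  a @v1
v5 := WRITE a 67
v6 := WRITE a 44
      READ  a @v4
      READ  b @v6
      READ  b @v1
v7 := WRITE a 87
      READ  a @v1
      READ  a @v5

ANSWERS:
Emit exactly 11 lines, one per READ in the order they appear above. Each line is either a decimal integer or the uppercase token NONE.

v1: WRITE a=62  (a history now [(1, 62)])
READ b @v1: history=[] -> no version <= 1 -> NONE
READ b @v1: history=[] -> no version <= 1 -> NONE
v2: WRITE b=22  (b history now [(2, 22)])
READ a @v2: history=[(1, 62)] -> pick v1 -> 62
v3: WRITE b=15  (b history now [(2, 22), (3, 15)])
v4: WRITE b=34  (b history now [(2, 22), (3, 15), (4, 34)])
READ b @v1: history=[(2, 22), (3, 15), (4, 34)] -> no version <= 1 -> NONE
READ b @v3: history=[(2, 22), (3, 15), (4, 34)] -> pick v3 -> 15
READ a @v1: history=[(1, 62)] -> pick v1 -> 62
v5: WRITE a=67  (a history now [(1, 62), (5, 67)])
v6: WRITE a=44  (a history now [(1, 62), (5, 67), (6, 44)])
READ a @v4: history=[(1, 62), (5, 67), (6, 44)] -> pick v1 -> 62
READ b @v6: history=[(2, 22), (3, 15), (4, 34)] -> pick v4 -> 34
READ b @v1: history=[(2, 22), (3, 15), (4, 34)] -> no version <= 1 -> NONE
v7: WRITE a=87  (a history now [(1, 62), (5, 67), (6, 44), (7, 87)])
READ a @v1: history=[(1, 62), (5, 67), (6, 44), (7, 87)] -> pick v1 -> 62
READ a @v5: history=[(1, 62), (5, 67), (6, 44), (7, 87)] -> pick v5 -> 67

Answer: NONE
NONE
62
NONE
15
62
62
34
NONE
62
67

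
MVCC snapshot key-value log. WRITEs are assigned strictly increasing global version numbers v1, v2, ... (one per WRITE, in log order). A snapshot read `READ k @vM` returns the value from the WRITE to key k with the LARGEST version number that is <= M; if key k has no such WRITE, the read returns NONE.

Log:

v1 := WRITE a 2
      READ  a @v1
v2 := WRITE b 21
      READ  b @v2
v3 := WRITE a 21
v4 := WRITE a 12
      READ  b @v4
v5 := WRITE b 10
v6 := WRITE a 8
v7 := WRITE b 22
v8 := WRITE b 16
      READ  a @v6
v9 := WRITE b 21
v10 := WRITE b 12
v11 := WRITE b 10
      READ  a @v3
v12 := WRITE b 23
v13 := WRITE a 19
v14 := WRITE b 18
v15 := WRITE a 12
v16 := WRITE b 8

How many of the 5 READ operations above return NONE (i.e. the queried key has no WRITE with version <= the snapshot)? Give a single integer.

Answer: 0

Derivation:
v1: WRITE a=2  (a history now [(1, 2)])
READ a @v1: history=[(1, 2)] -> pick v1 -> 2
v2: WRITE b=21  (b history now [(2, 21)])
READ b @v2: history=[(2, 21)] -> pick v2 -> 21
v3: WRITE a=21  (a history now [(1, 2), (3, 21)])
v4: WRITE a=12  (a history now [(1, 2), (3, 21), (4, 12)])
READ b @v4: history=[(2, 21)] -> pick v2 -> 21
v5: WRITE b=10  (b history now [(2, 21), (5, 10)])
v6: WRITE a=8  (a history now [(1, 2), (3, 21), (4, 12), (6, 8)])
v7: WRITE b=22  (b history now [(2, 21), (5, 10), (7, 22)])
v8: WRITE b=16  (b history now [(2, 21), (5, 10), (7, 22), (8, 16)])
READ a @v6: history=[(1, 2), (3, 21), (4, 12), (6, 8)] -> pick v6 -> 8
v9: WRITE b=21  (b history now [(2, 21), (5, 10), (7, 22), (8, 16), (9, 21)])
v10: WRITE b=12  (b history now [(2, 21), (5, 10), (7, 22), (8, 16), (9, 21), (10, 12)])
v11: WRITE b=10  (b history now [(2, 21), (5, 10), (7, 22), (8, 16), (9, 21), (10, 12), (11, 10)])
READ a @v3: history=[(1, 2), (3, 21), (4, 12), (6, 8)] -> pick v3 -> 21
v12: WRITE b=23  (b history now [(2, 21), (5, 10), (7, 22), (8, 16), (9, 21), (10, 12), (11, 10), (12, 23)])
v13: WRITE a=19  (a history now [(1, 2), (3, 21), (4, 12), (6, 8), (13, 19)])
v14: WRITE b=18  (b history now [(2, 21), (5, 10), (7, 22), (8, 16), (9, 21), (10, 12), (11, 10), (12, 23), (14, 18)])
v15: WRITE a=12  (a history now [(1, 2), (3, 21), (4, 12), (6, 8), (13, 19), (15, 12)])
v16: WRITE b=8  (b history now [(2, 21), (5, 10), (7, 22), (8, 16), (9, 21), (10, 12), (11, 10), (12, 23), (14, 18), (16, 8)])
Read results in order: ['2', '21', '21', '8', '21']
NONE count = 0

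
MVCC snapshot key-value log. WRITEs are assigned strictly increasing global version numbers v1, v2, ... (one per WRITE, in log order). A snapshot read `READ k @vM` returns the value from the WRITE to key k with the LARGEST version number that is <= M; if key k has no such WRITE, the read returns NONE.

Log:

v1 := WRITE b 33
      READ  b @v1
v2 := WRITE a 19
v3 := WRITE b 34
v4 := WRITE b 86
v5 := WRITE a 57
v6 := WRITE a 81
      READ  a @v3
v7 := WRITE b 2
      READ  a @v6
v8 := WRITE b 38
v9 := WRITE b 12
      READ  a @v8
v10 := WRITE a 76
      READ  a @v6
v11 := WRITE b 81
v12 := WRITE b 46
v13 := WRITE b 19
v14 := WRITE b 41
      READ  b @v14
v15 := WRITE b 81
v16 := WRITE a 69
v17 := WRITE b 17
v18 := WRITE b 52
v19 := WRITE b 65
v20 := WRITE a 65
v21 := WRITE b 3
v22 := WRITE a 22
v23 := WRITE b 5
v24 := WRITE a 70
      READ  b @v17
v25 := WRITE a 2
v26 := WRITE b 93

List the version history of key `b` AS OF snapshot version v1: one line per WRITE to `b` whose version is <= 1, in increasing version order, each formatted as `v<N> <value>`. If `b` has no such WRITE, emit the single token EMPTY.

Scan writes for key=b with version <= 1:
  v1 WRITE b 33 -> keep
  v2 WRITE a 19 -> skip
  v3 WRITE b 34 -> drop (> snap)
  v4 WRITE b 86 -> drop (> snap)
  v5 WRITE a 57 -> skip
  v6 WRITE a 81 -> skip
  v7 WRITE b 2 -> drop (> snap)
  v8 WRITE b 38 -> drop (> snap)
  v9 WRITE b 12 -> drop (> snap)
  v10 WRITE a 76 -> skip
  v11 WRITE b 81 -> drop (> snap)
  v12 WRITE b 46 -> drop (> snap)
  v13 WRITE b 19 -> drop (> snap)
  v14 WRITE b 41 -> drop (> snap)
  v15 WRITE b 81 -> drop (> snap)
  v16 WRITE a 69 -> skip
  v17 WRITE b 17 -> drop (> snap)
  v18 WRITE b 52 -> drop (> snap)
  v19 WRITE b 65 -> drop (> snap)
  v20 WRITE a 65 -> skip
  v21 WRITE b 3 -> drop (> snap)
  v22 WRITE a 22 -> skip
  v23 WRITE b 5 -> drop (> snap)
  v24 WRITE a 70 -> skip
  v25 WRITE a 2 -> skip
  v26 WRITE b 93 -> drop (> snap)
Collected: [(1, 33)]

Answer: v1 33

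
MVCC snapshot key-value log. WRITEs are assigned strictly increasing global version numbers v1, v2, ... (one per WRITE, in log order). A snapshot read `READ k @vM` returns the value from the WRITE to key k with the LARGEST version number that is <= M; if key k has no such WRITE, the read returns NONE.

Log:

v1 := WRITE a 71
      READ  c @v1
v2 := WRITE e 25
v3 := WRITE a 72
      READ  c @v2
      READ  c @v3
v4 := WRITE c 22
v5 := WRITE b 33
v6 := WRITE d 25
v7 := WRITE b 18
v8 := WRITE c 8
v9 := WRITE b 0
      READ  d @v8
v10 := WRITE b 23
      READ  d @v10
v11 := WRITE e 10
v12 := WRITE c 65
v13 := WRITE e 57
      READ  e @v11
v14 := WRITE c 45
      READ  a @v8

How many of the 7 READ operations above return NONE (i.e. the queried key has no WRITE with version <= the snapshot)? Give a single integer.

Answer: 3

Derivation:
v1: WRITE a=71  (a history now [(1, 71)])
READ c @v1: history=[] -> no version <= 1 -> NONE
v2: WRITE e=25  (e history now [(2, 25)])
v3: WRITE a=72  (a history now [(1, 71), (3, 72)])
READ c @v2: history=[] -> no version <= 2 -> NONE
READ c @v3: history=[] -> no version <= 3 -> NONE
v4: WRITE c=22  (c history now [(4, 22)])
v5: WRITE b=33  (b history now [(5, 33)])
v6: WRITE d=25  (d history now [(6, 25)])
v7: WRITE b=18  (b history now [(5, 33), (7, 18)])
v8: WRITE c=8  (c history now [(4, 22), (8, 8)])
v9: WRITE b=0  (b history now [(5, 33), (7, 18), (9, 0)])
READ d @v8: history=[(6, 25)] -> pick v6 -> 25
v10: WRITE b=23  (b history now [(5, 33), (7, 18), (9, 0), (10, 23)])
READ d @v10: history=[(6, 25)] -> pick v6 -> 25
v11: WRITE e=10  (e history now [(2, 25), (11, 10)])
v12: WRITE c=65  (c history now [(4, 22), (8, 8), (12, 65)])
v13: WRITE e=57  (e history now [(2, 25), (11, 10), (13, 57)])
READ e @v11: history=[(2, 25), (11, 10), (13, 57)] -> pick v11 -> 10
v14: WRITE c=45  (c history now [(4, 22), (8, 8), (12, 65), (14, 45)])
READ a @v8: history=[(1, 71), (3, 72)] -> pick v3 -> 72
Read results in order: ['NONE', 'NONE', 'NONE', '25', '25', '10', '72']
NONE count = 3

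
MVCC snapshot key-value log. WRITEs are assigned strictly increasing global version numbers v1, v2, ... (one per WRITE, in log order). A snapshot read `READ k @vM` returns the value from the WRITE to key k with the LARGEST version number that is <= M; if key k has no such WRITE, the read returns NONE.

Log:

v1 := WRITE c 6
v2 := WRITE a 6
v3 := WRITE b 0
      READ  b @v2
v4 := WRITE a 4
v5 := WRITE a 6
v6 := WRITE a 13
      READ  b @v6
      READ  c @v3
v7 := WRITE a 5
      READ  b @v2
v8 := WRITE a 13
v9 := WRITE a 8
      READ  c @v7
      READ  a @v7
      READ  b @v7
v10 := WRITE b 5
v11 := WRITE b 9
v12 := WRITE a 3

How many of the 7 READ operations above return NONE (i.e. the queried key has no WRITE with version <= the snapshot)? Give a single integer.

v1: WRITE c=6  (c history now [(1, 6)])
v2: WRITE a=6  (a history now [(2, 6)])
v3: WRITE b=0  (b history now [(3, 0)])
READ b @v2: history=[(3, 0)] -> no version <= 2 -> NONE
v4: WRITE a=4  (a history now [(2, 6), (4, 4)])
v5: WRITE a=6  (a history now [(2, 6), (4, 4), (5, 6)])
v6: WRITE a=13  (a history now [(2, 6), (4, 4), (5, 6), (6, 13)])
READ b @v6: history=[(3, 0)] -> pick v3 -> 0
READ c @v3: history=[(1, 6)] -> pick v1 -> 6
v7: WRITE a=5  (a history now [(2, 6), (4, 4), (5, 6), (6, 13), (7, 5)])
READ b @v2: history=[(3, 0)] -> no version <= 2 -> NONE
v8: WRITE a=13  (a history now [(2, 6), (4, 4), (5, 6), (6, 13), (7, 5), (8, 13)])
v9: WRITE a=8  (a history now [(2, 6), (4, 4), (5, 6), (6, 13), (7, 5), (8, 13), (9, 8)])
READ c @v7: history=[(1, 6)] -> pick v1 -> 6
READ a @v7: history=[(2, 6), (4, 4), (5, 6), (6, 13), (7, 5), (8, 13), (9, 8)] -> pick v7 -> 5
READ b @v7: history=[(3, 0)] -> pick v3 -> 0
v10: WRITE b=5  (b history now [(3, 0), (10, 5)])
v11: WRITE b=9  (b history now [(3, 0), (10, 5), (11, 9)])
v12: WRITE a=3  (a history now [(2, 6), (4, 4), (5, 6), (6, 13), (7, 5), (8, 13), (9, 8), (12, 3)])
Read results in order: ['NONE', '0', '6', 'NONE', '6', '5', '0']
NONE count = 2

Answer: 2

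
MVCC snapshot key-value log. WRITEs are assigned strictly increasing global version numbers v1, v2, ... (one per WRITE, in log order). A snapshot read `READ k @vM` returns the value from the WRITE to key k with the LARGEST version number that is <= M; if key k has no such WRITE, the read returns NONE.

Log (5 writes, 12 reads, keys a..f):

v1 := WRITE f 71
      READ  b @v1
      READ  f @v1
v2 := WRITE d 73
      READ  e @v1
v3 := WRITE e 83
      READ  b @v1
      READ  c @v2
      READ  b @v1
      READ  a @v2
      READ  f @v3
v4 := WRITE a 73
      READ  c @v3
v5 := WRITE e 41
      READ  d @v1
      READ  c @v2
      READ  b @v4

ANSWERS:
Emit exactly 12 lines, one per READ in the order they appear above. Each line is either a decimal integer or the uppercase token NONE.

Answer: NONE
71
NONE
NONE
NONE
NONE
NONE
71
NONE
NONE
NONE
NONE

Derivation:
v1: WRITE f=71  (f history now [(1, 71)])
READ b @v1: history=[] -> no version <= 1 -> NONE
READ f @v1: history=[(1, 71)] -> pick v1 -> 71
v2: WRITE d=73  (d history now [(2, 73)])
READ e @v1: history=[] -> no version <= 1 -> NONE
v3: WRITE e=83  (e history now [(3, 83)])
READ b @v1: history=[] -> no version <= 1 -> NONE
READ c @v2: history=[] -> no version <= 2 -> NONE
READ b @v1: history=[] -> no version <= 1 -> NONE
READ a @v2: history=[] -> no version <= 2 -> NONE
READ f @v3: history=[(1, 71)] -> pick v1 -> 71
v4: WRITE a=73  (a history now [(4, 73)])
READ c @v3: history=[] -> no version <= 3 -> NONE
v5: WRITE e=41  (e history now [(3, 83), (5, 41)])
READ d @v1: history=[(2, 73)] -> no version <= 1 -> NONE
READ c @v2: history=[] -> no version <= 2 -> NONE
READ b @v4: history=[] -> no version <= 4 -> NONE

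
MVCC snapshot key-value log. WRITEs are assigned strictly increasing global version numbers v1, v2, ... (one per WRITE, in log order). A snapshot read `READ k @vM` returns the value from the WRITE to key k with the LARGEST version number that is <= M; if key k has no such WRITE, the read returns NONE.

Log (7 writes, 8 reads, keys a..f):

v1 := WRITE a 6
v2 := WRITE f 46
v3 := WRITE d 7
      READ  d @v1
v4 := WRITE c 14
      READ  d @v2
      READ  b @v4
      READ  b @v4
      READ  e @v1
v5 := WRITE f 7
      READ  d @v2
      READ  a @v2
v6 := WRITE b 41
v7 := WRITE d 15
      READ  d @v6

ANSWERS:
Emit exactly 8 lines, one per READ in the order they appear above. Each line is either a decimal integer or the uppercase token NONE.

v1: WRITE a=6  (a history now [(1, 6)])
v2: WRITE f=46  (f history now [(2, 46)])
v3: WRITE d=7  (d history now [(3, 7)])
READ d @v1: history=[(3, 7)] -> no version <= 1 -> NONE
v4: WRITE c=14  (c history now [(4, 14)])
READ d @v2: history=[(3, 7)] -> no version <= 2 -> NONE
READ b @v4: history=[] -> no version <= 4 -> NONE
READ b @v4: history=[] -> no version <= 4 -> NONE
READ e @v1: history=[] -> no version <= 1 -> NONE
v5: WRITE f=7  (f history now [(2, 46), (5, 7)])
READ d @v2: history=[(3, 7)] -> no version <= 2 -> NONE
READ a @v2: history=[(1, 6)] -> pick v1 -> 6
v6: WRITE b=41  (b history now [(6, 41)])
v7: WRITE d=15  (d history now [(3, 7), (7, 15)])
READ d @v6: history=[(3, 7), (7, 15)] -> pick v3 -> 7

Answer: NONE
NONE
NONE
NONE
NONE
NONE
6
7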